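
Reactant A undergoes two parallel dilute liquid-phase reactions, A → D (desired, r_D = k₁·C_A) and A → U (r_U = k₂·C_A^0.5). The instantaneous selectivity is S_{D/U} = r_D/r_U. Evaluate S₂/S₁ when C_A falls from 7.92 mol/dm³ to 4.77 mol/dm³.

0.776

S_{D/U} = (k₁/k₂)·C_A^0.5, so S₂/S₁ = (C_{A,2}/C_{A,1})^0.5.
= (4.77/7.92)^0.5 = (0.6023)^0.5 = 0.776.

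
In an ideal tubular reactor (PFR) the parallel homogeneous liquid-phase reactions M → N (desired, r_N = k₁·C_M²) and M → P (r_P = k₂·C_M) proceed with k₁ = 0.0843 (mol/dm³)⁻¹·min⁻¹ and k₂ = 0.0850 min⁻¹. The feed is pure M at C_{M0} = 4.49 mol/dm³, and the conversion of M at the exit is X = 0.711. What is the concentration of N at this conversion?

C_M = C_{M0}(1−X) = 1.298 mol/dm³.
Along a PFR/batch, dC_P/dC_M = −r_P/(r_N+r_P) = −k₂/(k₂+k₁·C_M).
Integrating from C_{M0} to C_M: C_P = (0.0850/0.0843)·ln[(0.0850+0.0843·4.49)/(0.0850+0.0843·1.30)] = 1.008·ln(0.4635/0.1944) = 0.8762 mol/dm³.
Then C_N = (C_{M0}−C_M) − C_P = 3.192 − 0.8762 = 2.316 mol/dm³.

2.32 mol/dm³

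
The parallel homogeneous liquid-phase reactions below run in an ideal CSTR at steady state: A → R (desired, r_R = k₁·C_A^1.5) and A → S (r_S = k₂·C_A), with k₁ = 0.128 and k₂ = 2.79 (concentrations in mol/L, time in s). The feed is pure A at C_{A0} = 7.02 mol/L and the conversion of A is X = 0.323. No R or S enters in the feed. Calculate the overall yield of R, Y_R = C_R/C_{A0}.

Exit C_A = C_{A0}(1−X) = 7.02×0.677 = 4.753 mol/L.
A CSTR operates uniformly at the exit composition, giving r_R = 1.326 and r_S = 13.26 (each k·C_A^n at C_A = 4.753).
Fraction of consumed A going to R: r_R/(r_R+r_S) = 0.09092.
C_R = 0.09092·C_{A0}·X = 0.09092×7.02×0.323 = 0.206 mol/L; Y_R = C_R/C_{A0} = 0.0294.

0.0294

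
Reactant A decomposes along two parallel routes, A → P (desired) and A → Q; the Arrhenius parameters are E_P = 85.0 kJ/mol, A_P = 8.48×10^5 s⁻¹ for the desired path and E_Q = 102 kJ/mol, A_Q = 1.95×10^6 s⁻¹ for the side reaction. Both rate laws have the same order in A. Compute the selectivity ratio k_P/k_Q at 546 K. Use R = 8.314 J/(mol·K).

k_P/k_Q = (A_P/A_Q)·exp[−(E_P−E_Q)/(RT)] = (A_P/A_Q)·exp[(E_Q−E_P)/(RT)].
(E_Q−E_P)/(RT) = (102−85.0)×10³/(8.314×546) = 17000/4539 = 3.745.
k_P/k_Q = (8.48×10^5/1.95×10^6)·exp(3.745) = 0.4349 × 42.31 = 18.4.
Since E_P < E_Q, lowering the temperature improves selectivity toward P.

18.4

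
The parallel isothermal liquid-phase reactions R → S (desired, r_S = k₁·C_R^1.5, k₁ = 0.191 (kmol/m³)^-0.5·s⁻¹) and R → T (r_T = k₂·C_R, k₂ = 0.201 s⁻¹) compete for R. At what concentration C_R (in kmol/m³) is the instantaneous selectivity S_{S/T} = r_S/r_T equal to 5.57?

S_{S/T} = (k₁/k₂)·C_R^0.5 ⇒ C_R = (S·k₂/k₁)^(2).
= (5.57×0.201/0.191)^(2) = (5.862)^(2) = 34.4 kmol/m³.

34.4 kmol/m³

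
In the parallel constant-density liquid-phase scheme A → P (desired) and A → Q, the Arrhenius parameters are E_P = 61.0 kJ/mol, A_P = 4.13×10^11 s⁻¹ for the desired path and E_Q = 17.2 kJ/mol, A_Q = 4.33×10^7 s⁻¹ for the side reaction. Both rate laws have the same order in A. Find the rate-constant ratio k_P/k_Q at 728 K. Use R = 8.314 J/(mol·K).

6.87

With equal orders, S_{P/Q} = k_P/k_Q = (A_P/A_Q)·exp[(E_Q−E_P)/(RT)].
(E_Q−E_P)/(RT) = (17.2−61.0)×10³/(8.314×728) = -43800/6053 = -7.237.
k_P/k_Q = (4.13×10^11/4.33×10^7)·exp(-7.237) = 9538 × 7.198×10^-4 = 6.87.
Since E_P > E_Q, raising the temperature improves selectivity toward P.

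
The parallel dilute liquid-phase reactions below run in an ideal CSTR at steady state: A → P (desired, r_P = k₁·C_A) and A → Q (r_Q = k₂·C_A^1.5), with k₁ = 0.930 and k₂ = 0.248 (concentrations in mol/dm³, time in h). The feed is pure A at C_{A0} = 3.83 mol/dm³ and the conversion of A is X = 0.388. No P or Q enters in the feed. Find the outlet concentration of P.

Exit C_A = C_{A0}(1−X) = 3.83×0.612 = 2.344 mol/dm³.
In a CSTR the entire volume is at exit conditions, so r_P = 0.930×2.344 = 2.180 and r_Q = 0.248×2.344^1.5 = 0.8900.
Fraction of consumed A going to P: r_P/(r_P+r_Q) = 0.7101.
C_P = 0.7101·C_{A0}·X = 0.7101×3.83×0.388 = 1.06 mol/dm³.

1.06 mol/dm³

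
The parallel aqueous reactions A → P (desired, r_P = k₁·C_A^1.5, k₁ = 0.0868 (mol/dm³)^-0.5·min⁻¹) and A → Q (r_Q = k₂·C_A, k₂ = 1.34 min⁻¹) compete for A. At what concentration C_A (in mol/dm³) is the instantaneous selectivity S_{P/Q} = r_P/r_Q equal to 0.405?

39.1 mol/dm³

S_{P/Q} = (k₁/k₂)·C_A^0.5 ⇒ C_A = (S·k₂/k₁)^(2).
= (0.405×1.34/0.0868)^(2) = (6.252)^(2) = 39.1 mol/dm³.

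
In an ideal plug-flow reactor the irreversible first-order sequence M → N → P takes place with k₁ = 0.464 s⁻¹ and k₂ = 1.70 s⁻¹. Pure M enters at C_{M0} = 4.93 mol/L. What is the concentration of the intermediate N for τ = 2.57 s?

0.538 mol/L

The intermediate concentration in a first-order A→B→C sequence is C_N = k₁C_{M0}(e^(−k₁τ) − e^(−k₂τ))/(k₂−k₁).
e^(−k₁τ) = e^(−0.464×2.57) = e^(−1.192) = 0.3035; e^(−k₂τ) = e^(−4.369) = 0.01266.
C_N = 0.464×4.93/(1.70−0.464) × (0.3035−0.01266) = 1.851×0.2908 = 0.5382 mol/L.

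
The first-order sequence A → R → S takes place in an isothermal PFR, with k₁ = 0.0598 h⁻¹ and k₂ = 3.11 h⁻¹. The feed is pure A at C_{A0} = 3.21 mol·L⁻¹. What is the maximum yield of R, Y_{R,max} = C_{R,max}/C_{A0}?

0.0178

For a first-order series the maximum intermediate yield is C_{R,max}/C_{A0} = (k₁/k₂)^[k₂/(k₂−k₁)].
= (0.0598/3.11)^(3.11/(3.11−0.0598)) = (0.01923)^(1.020) = 0.01779.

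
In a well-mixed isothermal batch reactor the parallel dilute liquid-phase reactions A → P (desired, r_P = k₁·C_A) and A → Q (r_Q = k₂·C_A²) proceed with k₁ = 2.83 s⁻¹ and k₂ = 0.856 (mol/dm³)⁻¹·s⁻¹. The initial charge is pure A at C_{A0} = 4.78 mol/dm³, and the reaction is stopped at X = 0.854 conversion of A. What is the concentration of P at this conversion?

C_A = C_{A0}(1−X) = 0.6979 mol/dm³.
Along a PFR/batch, dC_P/dC_A = −r_P/(r_P+r_Q) = −k₁/(k₁+k₂·C_A).
Integrating from C_{A0} to C_A: C_P = (2.83/0.856)·ln[(2.83+0.856·4.78)/(2.83+0.856·0.698)] = 3.306·ln(6.922/3.427) = 2.324 mol/dm³.

2.32 mol/dm³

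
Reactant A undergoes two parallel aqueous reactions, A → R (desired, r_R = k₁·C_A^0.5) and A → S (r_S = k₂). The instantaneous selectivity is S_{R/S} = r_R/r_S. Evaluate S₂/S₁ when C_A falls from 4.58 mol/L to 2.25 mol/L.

S_{R/S} = (k₁/k₂)·C_A^0.5, so S₂/S₁ = (C_{A,2}/C_{A,1})^0.5.
= (2.25/4.58)^0.5 = (0.4913)^0.5 = 0.701.
Selectivity toward R falls as C_A falls — high-concentration operation is favoured.

0.701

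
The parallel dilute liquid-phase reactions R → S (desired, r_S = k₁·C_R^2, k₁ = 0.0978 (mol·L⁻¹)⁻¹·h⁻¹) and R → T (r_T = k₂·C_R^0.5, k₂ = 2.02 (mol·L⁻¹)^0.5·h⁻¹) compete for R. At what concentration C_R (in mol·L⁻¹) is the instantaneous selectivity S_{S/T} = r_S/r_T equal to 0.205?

S_{S/T} = (k₁/k₂)·C_R^1.5 ⇒ C_R = (S·k₂/k₁)^(1/1.5).
= (0.205×2.02/0.0978)^(0.6667) = (4.234)^(0.6667) = 2.62 mol·L⁻¹.

2.62 mol·L⁻¹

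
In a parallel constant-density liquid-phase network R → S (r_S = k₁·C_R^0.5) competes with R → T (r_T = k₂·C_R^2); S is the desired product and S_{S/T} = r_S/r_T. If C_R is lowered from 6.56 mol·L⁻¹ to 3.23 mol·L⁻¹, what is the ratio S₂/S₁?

S_{S/T} = (k₁/k₂)·C_R^-1.5, so S₂/S₁ = (C_{R,2}/C_{R,1})^-1.5.
= (3.23/6.56)^(-1.5) = (0.4924)^(-1.5) = 2.89.
Selectivity toward S rises as C_R falls — low-concentration operation is favoured.

2.89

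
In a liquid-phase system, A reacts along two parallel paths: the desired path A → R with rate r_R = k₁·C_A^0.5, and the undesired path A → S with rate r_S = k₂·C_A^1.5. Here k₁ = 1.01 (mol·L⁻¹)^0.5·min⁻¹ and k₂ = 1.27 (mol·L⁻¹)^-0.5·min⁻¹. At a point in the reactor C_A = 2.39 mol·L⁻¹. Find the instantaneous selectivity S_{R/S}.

S_{R/S} = r_R/r_S = (k₁·C_A^0.5)/(k₂·C_A^1.5) = (k₁/k₂)·C_A⁻¹.
= (1.01×2.390^0.5) / (1.27×2.390^1.5) = 1.561/4.692 = 0.333.

0.333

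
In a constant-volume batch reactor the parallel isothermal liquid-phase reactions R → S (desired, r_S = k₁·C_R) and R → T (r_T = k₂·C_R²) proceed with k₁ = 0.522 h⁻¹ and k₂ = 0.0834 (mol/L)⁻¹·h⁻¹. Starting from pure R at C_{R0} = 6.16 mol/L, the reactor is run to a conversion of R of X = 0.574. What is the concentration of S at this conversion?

C_R = C_{R0}(1−X) = 2.624 mol/L.
Along a PFR/batch, dC_S/dC_R = −r_S/(r_S+r_T) = −k₁/(k₁+k₂·C_R).
Integrating from C_{R0} to C_R: C_S = (0.522/0.0834)·ln[(0.522+0.0834·6.16)/(0.522+0.0834·2.62)] = 6.259·ln(1.036/0.7409) = 2.097 mol/L.

2.10 mol/L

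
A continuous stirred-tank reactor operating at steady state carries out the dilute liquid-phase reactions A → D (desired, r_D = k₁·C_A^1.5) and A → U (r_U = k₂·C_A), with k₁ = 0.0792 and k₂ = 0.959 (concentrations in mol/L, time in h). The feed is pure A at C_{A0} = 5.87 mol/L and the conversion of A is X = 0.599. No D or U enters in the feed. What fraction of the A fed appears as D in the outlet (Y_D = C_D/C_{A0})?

0.0674

Exit C_A = C_{A0}(1−X) = 5.87×0.401 = 2.354 mol/L.
In a CSTR the entire volume is at exit conditions, so r_D = 0.0792×2.354^1.5 = 0.2860 and r_U = 0.959×2.354 = 2.257.
Fraction of consumed A going to D: r_D/(r_D+r_U) = 0.1125.
C_D = 0.1125·C_{A0}·X = 0.1125×5.87×0.599 = 0.395 mol/L; Y_D = C_D/C_{A0} = 0.0674.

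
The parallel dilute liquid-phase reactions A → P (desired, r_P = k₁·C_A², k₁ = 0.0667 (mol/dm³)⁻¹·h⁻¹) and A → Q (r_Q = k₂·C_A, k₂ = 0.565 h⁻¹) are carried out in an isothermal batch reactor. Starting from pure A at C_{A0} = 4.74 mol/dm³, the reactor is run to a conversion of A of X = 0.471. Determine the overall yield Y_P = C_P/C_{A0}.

0.140

C_A = C_{A0}(1−X) = 2.507 mol/dm³.
Along a PFR/batch, dC_Q/dC_A = −r_Q/(r_P+r_Q) = −k₂/(k₂+k₁·C_A).
Integrating from C_{A0} to C_A: C_Q = (0.565/0.0667)·ln[(0.565+0.0667·4.74)/(0.565+0.0667·2.51)] = 8.471·ln(0.8812/0.7322) = 1.568 mol/dm³.
Then C_P = (C_{A0}−C_A) − C_Q = 2.233 − 1.568 = 0.6644 mol/dm³.
Y_P = C_P/C_{A0} = 0.6644/4.74 = 0.140.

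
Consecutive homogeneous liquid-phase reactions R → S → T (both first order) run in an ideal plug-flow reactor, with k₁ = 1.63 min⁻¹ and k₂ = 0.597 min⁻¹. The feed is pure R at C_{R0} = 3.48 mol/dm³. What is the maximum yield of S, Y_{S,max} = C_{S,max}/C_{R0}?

0.560

Evaluating C_S at τ_opt = ln(k₂/k₁)/(k₂−k₁) gives C_{S,max}/C_{R0} = (k₁/k₂)^[k₂/(k₂−k₁)].
= (1.63/0.597)^(0.597/(0.597−1.63)) = (2.730)^(-0.5779) = 0.5596.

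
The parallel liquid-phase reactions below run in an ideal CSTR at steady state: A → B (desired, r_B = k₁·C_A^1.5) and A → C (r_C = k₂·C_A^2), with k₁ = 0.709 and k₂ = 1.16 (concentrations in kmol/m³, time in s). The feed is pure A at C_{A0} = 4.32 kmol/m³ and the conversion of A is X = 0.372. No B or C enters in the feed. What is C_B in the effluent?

Exit C_A = C_{A0}(1−X) = 4.32×0.628 = 2.713 kmol/m³.
Rates in a CSTR are evaluated at the outlet concentration: r_B = 0.709×2.713^1.5 = 3.168, r_C = 1.16×2.713^2 = 8.538.
Fraction of consumed A going to B: r_B/(r_B+r_C) = 0.2706.
C_B = 0.2706·C_{A0}·X = 0.2706×4.32×0.372 = 0.435 kmol/m³.

0.435 kmol/m³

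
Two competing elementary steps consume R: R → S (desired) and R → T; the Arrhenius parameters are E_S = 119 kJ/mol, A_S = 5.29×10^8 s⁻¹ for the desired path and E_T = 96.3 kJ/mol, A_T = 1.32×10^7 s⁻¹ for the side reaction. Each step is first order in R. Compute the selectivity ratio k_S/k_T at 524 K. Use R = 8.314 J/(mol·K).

Since both paths have the same order in R, the concentration cancels and S_{S/T} = k_S/k_T = (A_S/A_T)·exp[(E_T−E_S)/(RT)].
(E_T−E_S)/(RT) = (96.3−119)×10³/(8.314×524) = -22700/4357 = -5.211.
k_S/k_T = (5.29×10^8/1.32×10^7)·exp(-5.211) = 40.08 × 0.005459 = 0.219.

0.219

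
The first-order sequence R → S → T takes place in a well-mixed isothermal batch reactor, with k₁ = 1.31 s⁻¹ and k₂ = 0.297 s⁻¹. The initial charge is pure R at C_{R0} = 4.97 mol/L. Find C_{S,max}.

Evaluating C_S at t_opt = ln(k₂/k₁)/(k₂−k₁) gives C_{S,max}/C_{R0} = (k₁/k₂)^[k₂/(k₂−k₁)].
= (1.31/0.297)^(0.297/(0.297−1.31)) = (4.411)^(-0.2932) = 0.6472.
C_{S,max} = 0.6472×4.97 = 3.22 mol/L.

3.22 mol/L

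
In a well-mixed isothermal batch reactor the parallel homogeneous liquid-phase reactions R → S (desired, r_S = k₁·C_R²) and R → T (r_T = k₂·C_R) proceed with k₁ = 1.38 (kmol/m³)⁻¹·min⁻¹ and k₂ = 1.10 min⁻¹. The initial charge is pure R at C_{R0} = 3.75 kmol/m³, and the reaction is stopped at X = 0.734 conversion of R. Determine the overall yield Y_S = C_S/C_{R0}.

C_R = C_{R0}(1−X) = 0.9975 kmol/m³.
Along a PFR/batch, dC_T/dC_R = −r_T/(r_S+r_T) = −k₂/(k₂+k₁·C_R).
Integrating from C_{R0} to C_R: C_T = (1.10/1.38)·ln[(1.10+1.38·3.75)/(1.10+1.38·0.998)] = 0.7971·ln(6.275/2.477) = 0.7411 kmol/m³.
Then C_S = (C_{R0}−C_R) − C_T = 2.752 − 0.7411 = 2.011 kmol/m³.
Y_S = C_S/C_{R0} = 2.011/3.75 = 0.536.

0.536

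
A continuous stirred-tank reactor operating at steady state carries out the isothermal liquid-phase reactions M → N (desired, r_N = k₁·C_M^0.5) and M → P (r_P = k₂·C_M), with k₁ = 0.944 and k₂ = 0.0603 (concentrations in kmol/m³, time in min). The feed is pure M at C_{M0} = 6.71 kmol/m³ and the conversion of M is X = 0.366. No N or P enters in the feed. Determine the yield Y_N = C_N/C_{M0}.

Exit C_M = C_{M0}(1−X) = 6.71×0.634 = 4.254 kmol/m³.
In a CSTR the entire volume is at exit conditions, so r_N = 0.944×4.254^0.5 = 1.947 and r_P = 0.0603×4.254 = 0.2565.
Fraction of consumed M going to N: r_N/(r_N+r_P) = 0.8836.
C_N = 0.8836·C_{M0}·X = 0.8836×6.71×0.366 = 2.17 kmol/m³; Y_N = C_N/C_{M0} = 0.323.

0.323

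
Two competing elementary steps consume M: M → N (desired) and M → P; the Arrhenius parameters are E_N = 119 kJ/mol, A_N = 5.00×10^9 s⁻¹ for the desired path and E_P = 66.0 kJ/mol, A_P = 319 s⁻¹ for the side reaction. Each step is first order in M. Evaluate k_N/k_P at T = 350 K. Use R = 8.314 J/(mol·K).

0.193

Since both paths have the same order in M, the concentration cancels and S_{N/P} = k_N/k_P = (A_N/A_P)·exp[(E_P−E_N)/(RT)].
(E_P−E_N)/(RT) = (66.0−119)×10³/(8.314×350) = -53000/2910 = -18.21.
k_N/k_P = (5.00×10^9/319)·exp(-18.21) = 1.567×10^7 × 1.230×10^-8 = 0.193.
Since E_N > E_P, raising the temperature improves selectivity toward N.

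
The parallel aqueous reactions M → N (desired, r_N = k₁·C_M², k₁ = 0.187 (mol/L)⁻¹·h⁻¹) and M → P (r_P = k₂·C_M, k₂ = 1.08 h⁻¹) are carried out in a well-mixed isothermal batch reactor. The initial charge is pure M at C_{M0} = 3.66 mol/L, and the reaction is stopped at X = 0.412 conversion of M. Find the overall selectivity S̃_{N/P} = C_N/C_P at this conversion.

C_M = C_{M0}(1−X) = 2.152 mol/L.
Along a PFR/batch, dC_P/dC_M = −r_P/(r_N+r_P) = −k₂/(k₂+k₁·C_M).
Integrating from C_{M0} to C_M: C_P = (1.08/0.187)·ln[(1.08+0.187·3.66)/(1.08+0.187·2.15)] = 5.775·ln(1.764/1.482) = 1.006 mol/L.
Then C_N = (C_{M0}−C_M) − C_P = 1.508 − 1.006 = 0.5022 mol/L.
S̃_{N/P} = C_N/C_P = 0.5022/1.006 = 0.499.

0.499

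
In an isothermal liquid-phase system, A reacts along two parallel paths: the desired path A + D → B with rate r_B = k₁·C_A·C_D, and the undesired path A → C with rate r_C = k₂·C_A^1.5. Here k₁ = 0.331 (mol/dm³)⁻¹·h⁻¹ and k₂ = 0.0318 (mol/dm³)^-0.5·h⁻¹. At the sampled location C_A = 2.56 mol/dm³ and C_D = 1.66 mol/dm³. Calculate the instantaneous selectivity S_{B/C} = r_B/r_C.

S_{B/C} = r_B/r_C = (k₁·C_A·C_D)/(k₂·C_A^1.5) = (k₁/k₂)·C_A^-0.5·C_D.
= (0.331×2.560×1.660) / (0.0318×2.560^1.5) = 1.407/0.1303 = 10.8.

10.8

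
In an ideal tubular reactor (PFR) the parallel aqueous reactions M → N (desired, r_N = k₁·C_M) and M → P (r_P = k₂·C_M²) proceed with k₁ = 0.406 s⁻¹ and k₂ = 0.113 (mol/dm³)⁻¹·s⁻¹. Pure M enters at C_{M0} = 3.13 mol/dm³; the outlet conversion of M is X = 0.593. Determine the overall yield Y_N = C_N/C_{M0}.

C_M = C_{M0}(1−X) = 1.274 mol/dm³.
Along a PFR/batch, dC_N/dC_M = −r_N/(r_N+r_P) = −k₁/(k₁+k₂·C_M).
Integrating from C_{M0} to C_M: C_N = (0.406/0.113)·ln[(0.406+0.113·3.13)/(0.406+0.113·1.27)] = 3.593·ln(0.7597/0.5500) = 1.161 mol/dm³.
Y_N = C_N/C_{M0} = 1.161/3.13 = 0.371.

0.371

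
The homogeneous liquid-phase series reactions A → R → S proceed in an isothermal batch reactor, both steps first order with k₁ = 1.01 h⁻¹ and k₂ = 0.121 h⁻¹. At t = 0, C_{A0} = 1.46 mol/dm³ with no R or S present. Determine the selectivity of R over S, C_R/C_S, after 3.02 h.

3.37

The intermediate concentration in a first-order A→B→C sequence is C_R = k₁C_{A0}(e^(−k₁t) − e^(−k₂t))/(k₂−k₁).
e^(−k₁t) = e^(−1.01×3.02) = e^(−3.050) = 0.04735; e^(−k₂t) = e^(−0.3654) = 0.6939.
C_R = 1.01×1.46/(0.121−1.01) × (0.04735−0.6939) = (-1.659)×(-0.6466) = 1.072 mol/dm³.
C_A = C_{A0}e^(−k₁t) = 0.06913 mol/dm³, so C_S = C_{A0}−C_A−C_R = 0.3184 mol/dm³; C_R/C_S = 3.37.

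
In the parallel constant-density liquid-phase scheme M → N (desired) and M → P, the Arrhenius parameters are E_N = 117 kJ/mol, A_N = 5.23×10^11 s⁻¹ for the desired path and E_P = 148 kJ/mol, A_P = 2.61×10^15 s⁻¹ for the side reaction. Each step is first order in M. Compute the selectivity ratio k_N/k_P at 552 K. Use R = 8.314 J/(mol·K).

0.172

k_N/k_P = (A_N/A_P)·exp[−(E_N−E_P)/(RT)] = (A_N/A_P)·exp[(E_P−E_N)/(RT)].
(E_P−E_N)/(RT) = (148−117)×10³/(8.314×552) = 31000/4589 = 6.755.
k_N/k_P = (5.23×10^11/2.61×10^15)·exp(6.755) = 2.004×10^-4 × 858.2 = 0.172.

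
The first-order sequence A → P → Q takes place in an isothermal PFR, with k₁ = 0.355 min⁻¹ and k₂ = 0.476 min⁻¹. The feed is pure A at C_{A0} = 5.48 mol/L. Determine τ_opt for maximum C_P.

Setting dC_P/dτ = 0 gives τ_opt = ln(k₂/k₁)/(k₂−k₁).
= ln(0.476/0.355)/(0.476−0.355) = ln(1.341)/0.1210 = 0.2933/0.1210 = 2.42 min.

2.42 min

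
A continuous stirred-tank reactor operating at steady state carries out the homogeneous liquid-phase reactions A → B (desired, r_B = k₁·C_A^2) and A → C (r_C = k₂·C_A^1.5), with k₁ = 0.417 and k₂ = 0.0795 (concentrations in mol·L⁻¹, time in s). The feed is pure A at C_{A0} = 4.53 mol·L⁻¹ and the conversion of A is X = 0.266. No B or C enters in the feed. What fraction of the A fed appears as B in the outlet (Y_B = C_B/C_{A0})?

0.241

Exit C_A = C_{A0}(1−X) = 4.53×0.734 = 3.325 mol·L⁻¹.
Rates in a CSTR are evaluated at the outlet concentration: r_B = 0.417×3.325^2 = 4.610, r_C = 0.0795×3.325^1.5 = 0.4820.
Fraction of consumed A going to B: r_B/(r_B+r_C) = 0.9053.
C_B = 0.9053·C_{A0}·X = 0.9053×4.53×0.266 = 1.09 mol·L⁻¹; Y_B = C_B/C_{A0} = 0.241.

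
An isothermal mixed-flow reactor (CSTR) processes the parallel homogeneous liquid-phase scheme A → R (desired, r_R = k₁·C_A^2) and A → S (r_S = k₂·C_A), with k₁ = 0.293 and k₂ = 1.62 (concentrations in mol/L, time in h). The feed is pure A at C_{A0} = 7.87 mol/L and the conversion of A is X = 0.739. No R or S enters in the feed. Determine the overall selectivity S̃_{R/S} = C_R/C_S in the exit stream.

0.372

Exit C_A = C_{A0}(1−X) = 7.87×0.261 = 2.054 mol/L.
In a CSTR the entire volume is at exit conditions, so r_R = 0.293×2.054^2 = 1.236 and r_S = 1.62×2.054 = 3.328.
Overall selectivity = C_R/C_S = r_Rτ/(r_Sτ) = r_R/r_S = 0.372.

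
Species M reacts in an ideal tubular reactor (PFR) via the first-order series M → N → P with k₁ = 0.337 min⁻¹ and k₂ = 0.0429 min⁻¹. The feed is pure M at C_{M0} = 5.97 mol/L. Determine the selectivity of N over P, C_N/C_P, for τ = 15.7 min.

1.39

Solving the coupled first-order balances gives C_N(τ) = [k₁/(k₂−k₁)]·C_{M0}·(e^(−k₁τ) − e^(−k₂τ)).
e^(−k₁τ) = e^(−0.337×15.7) = e^(−5.291) = 0.005037; e^(−k₂τ) = e^(−0.6735) = 0.5099.
C_N = 0.337×5.97/(0.0429−0.337) × (0.005037−0.5099) = (-6.841)×(-0.5049) = 3.454 mol/L.
C_M = C_{M0}e^(−k₁τ) = 0.03007 mol/L, so C_P = C_{M0}−C_M−C_N = 2.486 mol/L; C_N/C_P = 1.39.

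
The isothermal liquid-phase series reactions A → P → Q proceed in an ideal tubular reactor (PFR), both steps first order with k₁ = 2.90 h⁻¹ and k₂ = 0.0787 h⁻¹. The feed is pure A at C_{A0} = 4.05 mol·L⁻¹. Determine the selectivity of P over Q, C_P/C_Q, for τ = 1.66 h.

The intermediate concentration in a first-order A→B→C sequence is C_P = k₁C_{A0}(e^(−k₁τ) − e^(−k₂τ))/(k₂−k₁).
e^(−k₁τ) = e^(−2.90×1.66) = e^(−4.814) = 0.008115; e^(−k₂τ) = e^(−0.1306) = 0.8775.
C_P = 2.90×4.05/(0.0787−2.90) × (0.008115−0.8775) = (-4.163)×(-0.8694) = 3.619 mol·L⁻¹.
C_A = C_{A0}e^(−k₁τ) = 0.03287 mol·L⁻¹, so C_Q = C_{A0}−C_A−C_P = 0.3978 mol·L⁻¹; C_P/C_Q = 9.10.

9.10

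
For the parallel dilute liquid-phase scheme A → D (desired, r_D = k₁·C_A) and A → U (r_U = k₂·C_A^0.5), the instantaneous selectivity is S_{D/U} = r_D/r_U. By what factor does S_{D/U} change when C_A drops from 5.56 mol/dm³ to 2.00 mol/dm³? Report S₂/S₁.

0.600

S_{D/U} = (k₁/k₂)·C_A^0.5, so S₂/S₁ = (C_{A,2}/C_{A,1})^0.5.
= (2.00/5.56)^0.5 = (0.3597)^0.5 = 0.600.
Selectivity toward D falls as C_A falls — high-concentration operation is favoured.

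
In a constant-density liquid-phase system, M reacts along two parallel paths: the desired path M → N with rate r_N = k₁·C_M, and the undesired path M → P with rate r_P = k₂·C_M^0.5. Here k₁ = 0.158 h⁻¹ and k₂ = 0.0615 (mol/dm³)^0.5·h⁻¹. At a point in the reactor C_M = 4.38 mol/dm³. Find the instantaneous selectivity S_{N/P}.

5.38

S_{N/P} = r_N/r_P = (k₁·C_M)/(k₂·C_M^0.5) = (k₁/k₂)·C_M^0.5.
= (0.158×4.380) / (0.0615×4.380^0.5) = 0.6920/0.1287 = 5.38.
Since the desired path is higher order in M, keeping C_M high (PFR or concentrated feed) favours N.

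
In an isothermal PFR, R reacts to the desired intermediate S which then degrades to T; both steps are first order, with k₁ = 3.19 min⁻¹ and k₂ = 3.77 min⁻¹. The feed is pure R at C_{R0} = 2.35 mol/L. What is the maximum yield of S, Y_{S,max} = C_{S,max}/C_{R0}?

For a first-order series the maximum intermediate yield is C_{S,max}/C_{R0} = (k₁/k₂)^[k₂/(k₂−k₁)].
= (3.19/3.77)^(3.77/(3.77−3.19)) = (0.8462)^(6.500) = 0.3376.

0.338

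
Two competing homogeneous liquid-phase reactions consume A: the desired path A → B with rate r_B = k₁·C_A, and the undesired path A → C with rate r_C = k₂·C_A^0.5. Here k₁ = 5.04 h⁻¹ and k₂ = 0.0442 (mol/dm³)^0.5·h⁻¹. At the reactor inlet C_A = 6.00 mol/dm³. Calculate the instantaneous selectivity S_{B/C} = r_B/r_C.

279

S_{B/C} = r_B/r_C = (k₁·C_A)/(k₂·C_A^0.5) = (k₁/k₂)·C_A^0.5.
= (5.04×6.000) / (0.0442×6.000^0.5) = 30.24/0.1083 = 279.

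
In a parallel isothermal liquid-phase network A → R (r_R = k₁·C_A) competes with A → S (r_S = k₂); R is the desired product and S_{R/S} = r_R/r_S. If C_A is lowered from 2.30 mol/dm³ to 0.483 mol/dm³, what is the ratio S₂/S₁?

S_{R/S} = (k₁/k₂)·C_A, so S₂/S₁ = (C_{A,2}/C_{A,1}).
= 0.483/2.30 = 0.210.
Selectivity toward R falls as C_A falls — high-concentration operation is favoured.

0.210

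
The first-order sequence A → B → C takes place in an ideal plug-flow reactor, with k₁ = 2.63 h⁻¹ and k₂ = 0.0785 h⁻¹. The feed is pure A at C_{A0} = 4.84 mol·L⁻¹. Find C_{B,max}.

For a first-order series the maximum intermediate yield is C_{B,max}/C_{A0} = (k₁/k₂)^[k₂/(k₂−k₁)].
= (2.63/0.0785)^(0.0785/(0.0785−2.63)) = (33.50)^(-0.03077) = 0.8976.
C_{B,max} = 0.8976×4.84 = 4.34 mol·L⁻¹.

4.34 mol·L⁻¹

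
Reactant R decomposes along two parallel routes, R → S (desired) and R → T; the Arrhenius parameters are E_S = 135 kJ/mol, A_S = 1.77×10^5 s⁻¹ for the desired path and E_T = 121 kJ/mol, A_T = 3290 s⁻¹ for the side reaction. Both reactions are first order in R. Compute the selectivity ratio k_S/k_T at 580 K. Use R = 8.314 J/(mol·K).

Since both paths have the same order in R, the concentration cancels and S_{S/T} = k_S/k_T = (A_S/A_T)·exp[(E_T−E_S)/(RT)].
(E_T−E_S)/(RT) = (121−135)×10³/(8.314×580) = -14000/4822 = -2.903.
k_S/k_T = (1.77×10^5/3290)·exp(-2.903) = 53.80 × 0.05484 = 2.95.

2.95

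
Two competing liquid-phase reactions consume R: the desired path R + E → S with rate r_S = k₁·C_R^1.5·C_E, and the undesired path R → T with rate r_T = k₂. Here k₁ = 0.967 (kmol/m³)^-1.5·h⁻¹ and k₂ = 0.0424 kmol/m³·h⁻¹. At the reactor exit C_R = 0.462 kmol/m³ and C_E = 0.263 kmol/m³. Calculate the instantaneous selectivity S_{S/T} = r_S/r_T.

S_{S/T} = r_S/r_T = (k₁·C_R^1.5·C_E)/(k₂) = (k₁/k₂)·C_R^1.5·C_E.
= (0.967×0.4620^1.5×0.2630) / (0.0424) = 0.07986/0.04240 = 1.88.
Since the desired path is higher order in R, keeping C_R high (PFR or concentrated feed) favours S.

1.88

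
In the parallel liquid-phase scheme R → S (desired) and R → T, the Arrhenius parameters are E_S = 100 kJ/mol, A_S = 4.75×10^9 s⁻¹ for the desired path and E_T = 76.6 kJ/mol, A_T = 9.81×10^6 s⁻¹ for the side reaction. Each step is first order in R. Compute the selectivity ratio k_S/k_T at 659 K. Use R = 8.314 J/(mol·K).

6.76

k_S/k_T = (A_S/A_T)·exp[−(E_S−E_T)/(RT)] = (A_S/A_T)·exp[(E_T−E_S)/(RT)].
(E_T−E_S)/(RT) = (76.6−100)×10³/(8.314×659) = -23400/5479 = -4.271.
k_S/k_T = (4.75×10^9/9.81×10^6)·exp(-4.271) = 484.2 × 0.01397 = 6.76.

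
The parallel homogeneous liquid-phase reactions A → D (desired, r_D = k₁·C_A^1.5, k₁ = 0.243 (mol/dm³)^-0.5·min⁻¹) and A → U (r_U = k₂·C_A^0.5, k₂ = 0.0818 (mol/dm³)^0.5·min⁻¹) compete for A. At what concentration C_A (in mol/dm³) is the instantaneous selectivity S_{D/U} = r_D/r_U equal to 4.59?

S_{D/U} = (k₁/k₂)·C_A ⇒ C_A = S·k₂/k₁.
= 4.59×0.0818/0.243 = 1.55 mol/dm³.

1.55 mol/dm³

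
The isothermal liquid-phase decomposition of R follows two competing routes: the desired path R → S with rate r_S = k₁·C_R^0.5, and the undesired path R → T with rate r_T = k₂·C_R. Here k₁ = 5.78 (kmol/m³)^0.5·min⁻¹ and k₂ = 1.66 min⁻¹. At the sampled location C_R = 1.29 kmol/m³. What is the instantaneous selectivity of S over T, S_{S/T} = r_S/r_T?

S_{S/T} = r_S/r_T = (k₁·C_R^0.5)/(k₂·C_R) = (k₁/k₂)·C_R^-0.5.
= (5.78×1.290^0.5) / (1.66×1.290) = 6.565/2.141 = 3.07.
The undesired path is higher order in R, so low C_R (CSTR or dilute feed) favours S.

3.07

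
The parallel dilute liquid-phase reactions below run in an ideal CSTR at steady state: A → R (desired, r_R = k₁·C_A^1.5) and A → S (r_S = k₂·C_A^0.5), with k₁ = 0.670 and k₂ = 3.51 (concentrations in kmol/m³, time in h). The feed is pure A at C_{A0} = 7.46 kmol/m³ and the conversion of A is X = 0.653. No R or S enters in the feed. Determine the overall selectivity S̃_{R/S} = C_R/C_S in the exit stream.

Exit C_A = C_{A0}(1−X) = 7.46×0.347 = 2.589 kmol/m³.
In a CSTR the entire volume is at exit conditions, so r_R = 0.670×2.589^1.5 = 2.790 and r_S = 3.51×2.589^0.5 = 5.647.
Overall selectivity = C_R/C_S = r_Rτ/(r_Sτ) = r_R/r_S = 0.494.

0.494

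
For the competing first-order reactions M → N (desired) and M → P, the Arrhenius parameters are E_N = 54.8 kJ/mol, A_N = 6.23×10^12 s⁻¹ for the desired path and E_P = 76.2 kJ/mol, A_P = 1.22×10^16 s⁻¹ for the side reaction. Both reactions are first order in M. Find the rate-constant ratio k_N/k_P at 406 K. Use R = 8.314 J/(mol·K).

k_N/k_P = (A_N/A_P)·exp[−(E_N−E_P)/(RT)] = (A_N/A_P)·exp[(E_P−E_N)/(RT)].
(E_P−E_N)/(RT) = (76.2−54.8)×10³/(8.314×406) = 21400/3375 = 6.340.
k_N/k_P = (6.23×10^12/1.22×10^16)·exp(6.340) = 5.107×10^-4 × 566.7 = 0.289.
Since E_N < E_P, lowering the temperature improves selectivity toward N.

0.289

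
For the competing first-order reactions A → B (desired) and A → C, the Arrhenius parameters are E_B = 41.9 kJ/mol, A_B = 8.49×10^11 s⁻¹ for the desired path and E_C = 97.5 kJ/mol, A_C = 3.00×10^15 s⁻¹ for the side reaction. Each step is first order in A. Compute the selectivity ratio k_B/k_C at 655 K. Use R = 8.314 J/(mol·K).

Since both paths have the same order in A, the concentration cancels and S_{B/C} = k_B/k_C = (A_B/A_C)·exp[(E_C−E_B)/(RT)].
(E_C−E_B)/(RT) = (97.5−41.9)×10³/(8.314×655) = 55600/5446 = 10.21.
k_B/k_C = (8.49×10^11/3.00×10^15)·exp(10.21) = 2.830×10^-4 × 27172 = 7.69.

7.69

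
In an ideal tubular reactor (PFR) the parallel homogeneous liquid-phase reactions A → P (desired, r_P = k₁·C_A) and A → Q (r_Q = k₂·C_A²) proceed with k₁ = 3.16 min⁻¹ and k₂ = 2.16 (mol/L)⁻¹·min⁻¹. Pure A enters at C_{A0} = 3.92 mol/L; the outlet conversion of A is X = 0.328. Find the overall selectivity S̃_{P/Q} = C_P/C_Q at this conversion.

C_A = C_{A0}(1−X) = 2.634 mol/L.
Along a PFR/batch, dC_P/dC_A = −r_P/(r_P+r_Q) = −k₁/(k₁+k₂·C_A).
Integrating from C_{A0} to C_A: C_P = (3.16/2.16)·ln[(3.16+2.16·3.92)/(3.16+2.16·2.63)] = 1.463·ln(11.63/8.850) = 0.3993 mol/L.
C_Q = (C_{A0}−C_A)−C_P = 0.8865 mol/L; S̃_{P/Q} = 0.3993/0.8865 = 0.450.

0.450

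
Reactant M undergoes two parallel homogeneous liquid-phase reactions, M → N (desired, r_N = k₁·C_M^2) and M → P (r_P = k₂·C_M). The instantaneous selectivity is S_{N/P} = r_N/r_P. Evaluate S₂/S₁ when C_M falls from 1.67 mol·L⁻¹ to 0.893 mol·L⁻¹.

S_{N/P} = (k₁/k₂)·C_M, so S₂/S₁ = (C_{M,2}/C_{M,1}).
= 0.893/1.67 = 0.535.
Selectivity toward N falls as C_M falls — high-concentration operation is favoured.

0.535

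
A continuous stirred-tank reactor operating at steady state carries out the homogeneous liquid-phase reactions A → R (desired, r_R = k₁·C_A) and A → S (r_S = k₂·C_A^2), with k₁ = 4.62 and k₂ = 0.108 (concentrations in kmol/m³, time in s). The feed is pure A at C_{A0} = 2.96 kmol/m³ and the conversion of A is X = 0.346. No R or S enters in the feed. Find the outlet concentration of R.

0.980 kmol/m³

Exit C_A = C_{A0}(1−X) = 2.96×0.654 = 1.936 kmol/m³.
A CSTR operates uniformly at the exit composition, giving r_R = 8.944 and r_S = 0.4047 (each k·C_A^n at C_A = 1.936).
Fraction of consumed A going to R: r_R/(r_R+r_S) = 0.9567.
C_R = 0.9567·C_{A0}·X = 0.9567×2.96×0.346 = 0.980 kmol/m³.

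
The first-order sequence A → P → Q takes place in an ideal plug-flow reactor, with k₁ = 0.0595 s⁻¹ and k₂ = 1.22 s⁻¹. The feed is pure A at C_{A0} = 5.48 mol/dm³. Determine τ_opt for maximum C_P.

2.60 s

For first-order series the maximum of C_P occurs at τ_opt = ln(k₂/k₁)/(k₂−k₁).
= ln(1.22/0.0595)/(1.22−0.0595) = ln(20.50)/1.160 = 3.021/1.160 = 2.60 s.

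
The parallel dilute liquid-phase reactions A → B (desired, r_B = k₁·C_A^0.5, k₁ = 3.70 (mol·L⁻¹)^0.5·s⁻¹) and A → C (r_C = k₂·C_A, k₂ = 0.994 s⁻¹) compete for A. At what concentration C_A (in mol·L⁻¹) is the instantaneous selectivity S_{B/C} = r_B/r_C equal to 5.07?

S_{B/C} = (k₁/k₂)·C_A^-0.5 ⇒ C_A = (S·k₂/k₁)^(-2).
= (5.07×0.994/3.70)^(-2) = (1.362)^(-2) = 0.539 mol·L⁻¹.

0.539 mol·L⁻¹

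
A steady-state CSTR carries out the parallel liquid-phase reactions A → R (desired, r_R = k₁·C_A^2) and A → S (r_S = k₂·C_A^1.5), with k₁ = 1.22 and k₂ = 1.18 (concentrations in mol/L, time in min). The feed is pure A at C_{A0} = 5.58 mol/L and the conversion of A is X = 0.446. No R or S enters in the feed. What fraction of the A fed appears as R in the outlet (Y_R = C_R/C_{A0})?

0.288

Exit C_A = C_{A0}(1−X) = 5.58×0.554 = 3.091 mol/L.
In a CSTR the entire volume is at exit conditions, so r_R = 1.22×3.091^2 = 11.66 and r_S = 1.18×3.091^1.5 = 6.414.
Fraction of consumed A going to R: r_R/(r_R+r_S) = 0.6451.
C_R = 0.6451·C_{A0}·X = 0.6451×5.58×0.446 = 1.61 mol/L; Y_R = C_R/C_{A0} = 0.288.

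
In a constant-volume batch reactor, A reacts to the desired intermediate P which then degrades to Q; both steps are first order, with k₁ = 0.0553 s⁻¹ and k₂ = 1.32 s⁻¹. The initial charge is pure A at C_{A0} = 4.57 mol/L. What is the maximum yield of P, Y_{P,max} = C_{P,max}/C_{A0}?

0.0365

For a first-order series the maximum intermediate yield is C_{P,max}/C_{A0} = (k₁/k₂)^[k₂/(k₂−k₁)].
= (0.0553/1.32)^(1.32/(1.32−0.0553)) = (0.04189)^(1.044) = 0.03647.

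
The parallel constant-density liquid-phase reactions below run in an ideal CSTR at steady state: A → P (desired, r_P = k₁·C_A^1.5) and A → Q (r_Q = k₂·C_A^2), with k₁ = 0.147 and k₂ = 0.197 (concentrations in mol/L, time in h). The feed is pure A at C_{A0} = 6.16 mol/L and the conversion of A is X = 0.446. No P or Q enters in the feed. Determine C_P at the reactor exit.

0.790 mol/L

Exit C_A = C_{A0}(1−X) = 6.16×0.554 = 3.413 mol/L.
Rates in a CSTR are evaluated at the outlet concentration: r_P = 0.147×3.413^1.5 = 0.9267, r_Q = 0.197×3.413^2 = 2.294.
Fraction of consumed A going to P: r_P/(r_P+r_Q) = 0.2877.
C_P = 0.2877·C_{A0}·X = 0.2877×6.16×0.446 = 0.790 mol/L.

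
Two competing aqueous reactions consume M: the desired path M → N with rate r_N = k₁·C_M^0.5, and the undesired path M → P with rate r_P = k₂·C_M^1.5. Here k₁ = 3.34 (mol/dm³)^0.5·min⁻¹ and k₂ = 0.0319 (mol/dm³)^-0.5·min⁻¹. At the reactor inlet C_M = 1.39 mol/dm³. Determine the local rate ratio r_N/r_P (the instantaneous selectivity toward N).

75.3

S_{N/P} = r_N/r_P = (k₁·C_M^0.5)/(k₂·C_M^1.5) = (k₁/k₂)·C_M⁻¹.
= (3.34×1.390^0.5) / (0.0319×1.390^1.5) = 3.938/0.05228 = 75.3.
The undesired path is higher order in M, so low C_M (CSTR or dilute feed) favours N.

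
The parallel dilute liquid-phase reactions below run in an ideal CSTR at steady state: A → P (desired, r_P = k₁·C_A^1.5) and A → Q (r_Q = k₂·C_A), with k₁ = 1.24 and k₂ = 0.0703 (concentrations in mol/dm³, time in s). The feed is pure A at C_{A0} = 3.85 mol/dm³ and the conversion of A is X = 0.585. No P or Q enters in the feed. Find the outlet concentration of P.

Exit C_A = C_{A0}(1−X) = 3.85×0.415 = 1.598 mol/dm³.
A CSTR operates uniformly at the exit composition, giving r_P = 2.504 and r_Q = 0.1123 (each k·C_A^n at C_A = 1.598).
Fraction of consumed A going to P: r_P/(r_P+r_Q) = 0.9571.
C_P = 0.9571·C_{A0}·X = 0.9571×3.85×0.585 = 2.16 mol/dm³.

2.16 mol/dm³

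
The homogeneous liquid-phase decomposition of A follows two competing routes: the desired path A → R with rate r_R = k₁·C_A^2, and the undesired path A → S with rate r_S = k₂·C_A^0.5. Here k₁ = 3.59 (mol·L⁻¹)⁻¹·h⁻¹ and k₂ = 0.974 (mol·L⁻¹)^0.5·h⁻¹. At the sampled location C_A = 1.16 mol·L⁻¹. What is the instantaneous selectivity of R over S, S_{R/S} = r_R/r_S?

S_{R/S} = r_R/r_S = (k₁·C_A^2)/(k₂·C_A^0.5) = (k₁/k₂)·C_A^1.5.
= (3.59×1.160^2) / (0.974×1.160^0.5) = 4.831/1.049 = 4.60.
Since the desired path is higher order in A, keeping C_A high (PFR or concentrated feed) favours R.

4.60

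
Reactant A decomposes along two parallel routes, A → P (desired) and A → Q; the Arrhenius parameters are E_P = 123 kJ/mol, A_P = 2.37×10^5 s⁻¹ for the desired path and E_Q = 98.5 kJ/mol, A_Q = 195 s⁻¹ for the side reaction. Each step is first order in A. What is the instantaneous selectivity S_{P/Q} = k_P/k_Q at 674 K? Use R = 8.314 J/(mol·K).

Since both paths have the same order in A, the concentration cancels and S_{P/Q} = k_P/k_Q = (A_P/A_Q)·exp[(E_Q−E_P)/(RT)].
(E_Q−E_P)/(RT) = (98.5−123)×10³/(8.314×674) = -24500/5604 = -4.372.
k_P/k_Q = (2.37×10^5/195)·exp(-4.372) = 1215 × 0.01262 = 15.3.

15.3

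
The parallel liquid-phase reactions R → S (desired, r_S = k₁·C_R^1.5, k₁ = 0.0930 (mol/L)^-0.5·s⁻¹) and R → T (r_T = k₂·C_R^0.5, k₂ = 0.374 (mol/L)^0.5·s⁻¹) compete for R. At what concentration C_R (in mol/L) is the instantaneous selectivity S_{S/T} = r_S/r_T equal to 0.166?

S_{S/T} = (k₁/k₂)·C_R ⇒ C_R = S·k₂/k₁.
= 0.166×0.374/0.0930 = 0.668 mol/L.

0.668 mol/L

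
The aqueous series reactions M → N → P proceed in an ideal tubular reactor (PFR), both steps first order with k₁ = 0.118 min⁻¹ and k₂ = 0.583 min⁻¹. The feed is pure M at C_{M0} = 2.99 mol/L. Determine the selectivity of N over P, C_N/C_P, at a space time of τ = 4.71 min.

0.435

Solving the coupled first-order balances gives C_N(τ) = [k₁/(k₂−k₁)]·C_{M0}·(e^(−k₁τ) − e^(−k₂τ)).
e^(−k₁τ) = e^(−0.118×4.71) = e^(−0.5558) = 0.5736; e^(−k₂τ) = e^(−2.746) = 0.06419.
C_N = 0.118×2.99/(0.583−0.118) × (0.5736−0.06419) = 0.7588×0.5094 = 0.3865 mol/L.
C_M = C_{M0}e^(−k₁τ) = 1.715 mol/L, so C_P = C_{M0}−C_M−C_N = 0.8883 mol/L; C_N/C_P = 0.435.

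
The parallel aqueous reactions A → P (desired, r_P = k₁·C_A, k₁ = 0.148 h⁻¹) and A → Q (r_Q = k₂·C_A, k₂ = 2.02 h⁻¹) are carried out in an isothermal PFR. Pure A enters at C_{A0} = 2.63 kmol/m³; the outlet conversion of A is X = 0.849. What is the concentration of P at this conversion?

C_A = C_{A0}(1−X) = 0.3971 kmol/m³.
Both paths are first order in A, so the instantaneous fraction to P is constant: dC_P/d(−C_A) = k₁/(k₁+k₂) = 0.06827.
C_P = 0.06827·(C_{A0}−C_A) = 0.06827×2.233 = 0.152 kmol/m³.

0.152 kmol/m³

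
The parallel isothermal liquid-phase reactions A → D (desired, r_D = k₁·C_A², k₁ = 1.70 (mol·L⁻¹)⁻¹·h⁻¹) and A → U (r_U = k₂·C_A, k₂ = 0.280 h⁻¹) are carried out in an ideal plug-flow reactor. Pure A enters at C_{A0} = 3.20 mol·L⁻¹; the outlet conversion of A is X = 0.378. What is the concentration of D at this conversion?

1.14 mol·L⁻¹

C_A = C_{A0}(1−X) = 1.990 mol·L⁻¹.
Along a PFR/batch, dC_U/dC_A = −r_U/(r_D+r_U) = −k₂/(k₂+k₁·C_A).
Integrating from C_{A0} to C_A: C_U = (0.280/1.70)·ln[(0.280+1.70·3.20)/(0.280+1.70·1.99)] = 0.1647·ln(5.720/3.664) = 0.07338 mol·L⁻¹.
Then C_D = (C_{A0}−C_A) − C_U = 1.210 − 0.07338 = 1.136 mol·L⁻¹.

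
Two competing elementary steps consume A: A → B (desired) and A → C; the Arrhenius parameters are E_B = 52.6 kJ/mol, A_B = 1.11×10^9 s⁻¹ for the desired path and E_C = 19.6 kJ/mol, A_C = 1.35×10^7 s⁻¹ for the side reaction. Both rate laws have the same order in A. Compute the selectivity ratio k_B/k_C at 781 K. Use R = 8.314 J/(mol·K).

With equal orders, S_{B/C} = k_B/k_C = (A_B/A_C)·exp[(E_C−E_B)/(RT)].
(E_C−E_B)/(RT) = (19.6−52.6)×10³/(8.314×781) = -33000/6493 = -5.082.
k_B/k_C = (1.11×10^9/1.35×10^7)·exp(-5.082) = 82.22 × 0.006206 = 0.510.

0.510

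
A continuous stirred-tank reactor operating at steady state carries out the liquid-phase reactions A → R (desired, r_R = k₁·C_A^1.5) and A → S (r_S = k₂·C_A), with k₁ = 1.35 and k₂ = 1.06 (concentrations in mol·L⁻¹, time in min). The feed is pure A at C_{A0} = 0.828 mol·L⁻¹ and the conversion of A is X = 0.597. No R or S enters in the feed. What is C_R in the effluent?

Exit C_A = C_{A0}(1−X) = 0.828×0.403 = 0.3337 mol·L⁻¹.
A CSTR operates uniformly at the exit composition, giving r_R = 0.2602 and r_S = 0.3537 (each k·C_A^n at C_A = 0.3337).
Fraction of consumed A going to R: r_R/(r_R+r_S) = 0.4239.
C_R = 0.4239·C_{A0}·X = 0.4239×0.828×0.597 = 0.210 mol·L⁻¹.

0.210 mol·L⁻¹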